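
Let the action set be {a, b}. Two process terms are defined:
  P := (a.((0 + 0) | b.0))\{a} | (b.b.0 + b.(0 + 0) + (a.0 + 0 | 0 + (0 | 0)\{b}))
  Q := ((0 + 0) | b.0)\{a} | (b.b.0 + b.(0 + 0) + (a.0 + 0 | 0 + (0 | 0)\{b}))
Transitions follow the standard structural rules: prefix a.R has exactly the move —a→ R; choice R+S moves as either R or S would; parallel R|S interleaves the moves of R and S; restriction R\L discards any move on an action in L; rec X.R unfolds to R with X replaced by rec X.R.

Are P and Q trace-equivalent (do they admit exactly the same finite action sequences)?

trace-distinct — witness ⟨ab⟩

LTS(P): 4 reachable states
  p0 = (a.((0 + 0) | b.0))\{a} | (b.b.0 + b.(0 + 0) + (a.0 + 0 | 0 + (0 | 0)\{b})) → =a=> p1, =b=> p2, =b=> p3
  p1 = (a.((0 + 0) | b.0))\{a} | 0 → deadlocked
  p2 = (a.((0 + 0) | b.0))\{a} | (0 + 0) → deadlocked
  p3 = (a.((0 + 0) | b.0))\{a} | b.0 → =b=> p1
LTS(Q): 8 reachable states
  q0 = ((0 + 0) | b.0)\{a} | (b.b.0 + b.(0 + 0) + (a.0 + 0 | 0 + (0 | 0)\{b})) → =a=> q1, =b=> q2, =b=> q3, =b=> q4
  q1 = ((0 + 0) | b.0)\{a} | 0 → =b=> q5
  q2 = ((0 + 0) | 0)\{a} | (b.b.0 + b.(0 + 0) + (a.0 + 0 | 0 + (0 | 0)\{b})) → =a=> q5, =b=> q6, =b=> q7
  q3 = ((0 + 0) | b.0)\{a} | (0 + 0) → =b=> q6
  q4 = ((0 + 0) | b.0)\{a} | b.0 → =b=> q1, =b=> q7
  q5 = ((0 + 0) | 0)\{a} | 0 → deadlocked
  q6 = ((0 + 0) | 0)\{a} | (0 + 0) → deadlocked
  q7 = ((0 + 0) | 0)\{a} | b.0 → =b=> q5
Run σ = ⟨ab⟩ on Q: start {q0}
  [1] a ⇒ {q1}
  [2] b ⇒ {q5}
  Q completes σ.
Run σ = ⟨ab⟩ on P: start {p0}
  [1] a ⇒ {p1}
  [2] b ⇒ no successor for P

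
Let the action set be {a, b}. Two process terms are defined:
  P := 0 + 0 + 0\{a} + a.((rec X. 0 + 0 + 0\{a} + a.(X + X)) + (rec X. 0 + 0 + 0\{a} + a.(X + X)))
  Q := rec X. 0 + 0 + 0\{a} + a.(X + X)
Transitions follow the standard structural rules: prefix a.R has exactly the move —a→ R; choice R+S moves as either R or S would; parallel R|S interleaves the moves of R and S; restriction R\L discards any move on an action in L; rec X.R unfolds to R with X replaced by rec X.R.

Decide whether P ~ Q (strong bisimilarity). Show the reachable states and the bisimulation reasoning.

LTS(P): 2 reachable states
  p0 = 0 + 0 + 0\{a} + a.((rec X. 0 + 0 + 0\{a} + a.(X + X)) + (rec X. 0 + 0 + 0\{a} + a.(X + X))) | -a-> p1
  p1 = (rec X. 0 + 0 + 0\{a} + a.(X + X)) + (rec X. 0 + 0 + 0\{a} + a.(X + X)) | -a-> p1
LTS(Q): 2 reachable states
  q0 = rec X. 0 + 0 + 0\{a} + a.(X + X) | -a-> q1
  q1 = (rec X. 0 + 0 + 0\{a} + a.(X + X)) + (rec X. 0 + 0 + 0\{a} + a.(X + X)) | -a-> q1
Coarsest stable partition (strong bisimilarity classes):
  B0 = {p0, p1, q0, q1}
p0 ∈ B0, q0 ∈ B0 → same block

P ~ Q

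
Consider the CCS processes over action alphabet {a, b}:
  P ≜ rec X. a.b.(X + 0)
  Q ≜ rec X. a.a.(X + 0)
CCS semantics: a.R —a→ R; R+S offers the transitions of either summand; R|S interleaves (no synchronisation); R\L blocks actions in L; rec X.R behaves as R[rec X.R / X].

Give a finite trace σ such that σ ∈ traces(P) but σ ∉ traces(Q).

P's transition system — 3 states:
  m0 = rec X. a.b.(X + 0) has moves =a=> m1
  m1 = b.((rec X. a.b.(X + 0)) + 0) has moves =b=> m2
  m2 = (rec X. a.b.(X + 0)) + 0 has moves =a=> m1
Q's transition system — 3 states:
  n0 = rec X. a.a.(X + 0) has moves =a=> n1
  n1 = a.((rec X. a.a.(X + 0)) + 0) has moves =a=> n2
  n2 = (rec X. a.a.(X + 0)) + 0 has moves =a=> n1
Trace ⟨ab⟩ through P, begin at {m0}:
  [1] a ⇒ {m1}
  [2] b ⇒ {m2}
  ✓ P
Trace ⟨ab⟩ through Q, begin at {n0}:
  [1] a ⇒ {n1}
  [2] b ⇒ ∅ (Q stuck)

ab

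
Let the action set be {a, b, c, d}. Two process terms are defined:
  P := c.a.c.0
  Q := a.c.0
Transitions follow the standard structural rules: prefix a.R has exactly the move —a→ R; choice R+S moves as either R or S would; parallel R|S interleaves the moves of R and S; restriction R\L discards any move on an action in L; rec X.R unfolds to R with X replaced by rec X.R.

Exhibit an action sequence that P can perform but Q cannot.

Reachable graph of P (4 states):
  m0 = c.a.c.0 has moves -c-> m1
  m1 = a.c.0 has moves -a-> m2
  m2 = c.0 has moves -c-> m3
  m3 = 0 has moves deadlocked
Reachable graph of Q (3 states):
  n0 = a.c.0 has moves -a-> n1
  n1 = c.0 has moves -c-> n2
  n2 = 0 has moves deadlocked
Trace ⟨c⟩ through P, begin at {m0}:
  step 1 (c): {m1}
  — P admits the full trace.
Trace ⟨c⟩ through Q, begin at {n0}:
  step 1 (c): ∅ (Q stuck)

c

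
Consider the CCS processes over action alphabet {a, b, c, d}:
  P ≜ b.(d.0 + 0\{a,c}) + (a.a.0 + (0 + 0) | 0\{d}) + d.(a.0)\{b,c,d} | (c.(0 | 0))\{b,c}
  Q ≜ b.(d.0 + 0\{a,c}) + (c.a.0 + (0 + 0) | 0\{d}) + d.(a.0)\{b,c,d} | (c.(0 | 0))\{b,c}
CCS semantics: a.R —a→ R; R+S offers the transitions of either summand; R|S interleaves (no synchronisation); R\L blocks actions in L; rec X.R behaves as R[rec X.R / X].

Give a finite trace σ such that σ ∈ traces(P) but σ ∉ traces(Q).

a

Reachable graph of P (6 states):
  m0 = b.(d.0 + 0\{a,c}) + (a.a.0 + (0 + 0) | 0\{d}) + d.(a.0)\{b,c,d} | (c.(0 | 0))\{b,c} has moves -a-> m1, -b-> m2, -d-> m3
  m1 = a.0 has moves -a-> m4
  m2 = d.0 + 0\{a,c} has moves -d-> m4
  m3 = (a.0)\{b,c,d} | (c.(0 | 0))\{b,c} has moves -a-> m5
  m4 = 0 has moves stopped
  m5 = 0\{b,c,d} | (c.(0 | 0))\{b,c} has moves stopped
Reachable graph of Q (6 states):
  n0 = b.(d.0 + 0\{a,c}) + (c.a.0 + (0 + 0) | 0\{d}) + d.(a.0)\{b,c,d} | (c.(0 | 0))\{b,c} has moves -b-> n1, -c-> n2, -d-> n3
  n1 = d.0 + 0\{a,c} has moves -d-> n4
  n2 = a.0 has moves -a-> n4
  n3 = (a.0)\{b,c,d} | (c.(0 | 0))\{b,c} has moves -a-> n5
  n4 = 0 has moves stopped
  n5 = 0\{b,c,d} | (c.(0 | 0))\{b,c} has moves stopped
Executing a from P (initial set {m0}):
  step 1 (a): {m1}
  — P admits the full trace.
Executing a from Q (initial set {n0}):
  step 1 (a): ∅  — Q cannot continue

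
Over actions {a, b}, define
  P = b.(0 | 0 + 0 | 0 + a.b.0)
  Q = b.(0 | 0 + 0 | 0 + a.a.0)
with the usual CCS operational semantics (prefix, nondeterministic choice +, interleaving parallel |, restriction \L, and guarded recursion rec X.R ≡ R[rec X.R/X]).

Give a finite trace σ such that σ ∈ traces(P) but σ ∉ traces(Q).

bab

P's transition system — 4 states:
  s0 = b.(0 | 0 + 0 | 0 + a.b.0) → -b-> s1
  s1 = 0 | 0 + 0 | 0 + a.b.0 → -a-> s2
  s2 = b.0 → -b-> s3
  s3 = 0 → deadlocked
Q's transition system — 4 states:
  t0 = b.(0 | 0 + 0 | 0 + a.a.0) → -b-> t1
  t1 = 0 | 0 + 0 | 0 + a.a.0 → -a-> t2
  t2 = a.0 → -a-> t3
  t3 = 0 → deadlocked
Run σ = ⟨bab⟩ on P: start {s0}
  after b @ step 1: {s1}
  after a @ step 2: {s2}
  after b @ step 3: {s3}
  P completes σ.
Run σ = ⟨bab⟩ on Q: start {t0}
  after b @ step 1: {t1}
  after a @ step 2: {t2}
  after b @ step 3: ∅  — Q cannot continue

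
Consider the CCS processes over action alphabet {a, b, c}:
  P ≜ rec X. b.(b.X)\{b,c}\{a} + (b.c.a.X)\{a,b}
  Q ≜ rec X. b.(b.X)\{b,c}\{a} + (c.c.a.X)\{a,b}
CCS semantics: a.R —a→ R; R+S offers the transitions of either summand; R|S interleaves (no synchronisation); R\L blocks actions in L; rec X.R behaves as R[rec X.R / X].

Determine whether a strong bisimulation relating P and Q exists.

LTS(P): 2 reachable states
  s0 = rec X. b.(b.X)\{b,c}\{a} + (b.c.a.X)\{a,b} :: ··b··> s1
  s1 = (b.(rec X. b.(b.X)\{b,c}\{a} + (b.c.a.X)\{a,b}))\{b,c}\{a} :: ∅
LTS(Q): 4 reachable states
  t0 = rec X. b.(b.X)\{b,c}\{a} + (c.c.a.X)\{a,b} :: ··b··> t1, ··c··> t2
  t1 = (b.(rec X. b.(b.X)\{b,c}\{a} + (c.c.a.X)\{a,b}))\{b,c}\{a} :: ∅
  t2 = (c.a.(rec X. b.(b.X)\{b,c}\{a} + (c.c.a.X)\{a,b}))\{a,b} :: ··c··> t3
  t3 = (a.(rec X. b.(b.X)\{b,c}\{a} + (c.c.a.X)\{a,b}))\{a,b} :: ∅
Partition-refinement fixed point:
  B0 = {s0}
  B1 = {s1, t1, t3}
  B2 = {t0}
  B3 = {t2}
s0 ∈ B0, t0 ∈ B2 → different blocks

not bisimilar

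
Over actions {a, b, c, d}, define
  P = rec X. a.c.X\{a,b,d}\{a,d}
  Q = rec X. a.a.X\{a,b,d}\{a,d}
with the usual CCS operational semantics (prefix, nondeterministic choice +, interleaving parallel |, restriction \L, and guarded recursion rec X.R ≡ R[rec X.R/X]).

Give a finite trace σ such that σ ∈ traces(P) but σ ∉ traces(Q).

P's transition system — 3 states:
  s0 = rec X. a.c.X\{a,b,d}\{a,d} has moves =a=> s1
  s1 = c.(rec X. a.c.X\{a,b,d}\{a,d})\{a,b,d}\{a,d} has moves =c=> s2
  s2 = (rec X. a.c.X\{a,b,d}\{a,d})\{a,b,d}\{a,d} has moves (no moves)
Q's transition system — 3 states:
  t0 = rec X. a.a.X\{a,b,d}\{a,d} has moves =a=> t1
  t1 = a.(rec X. a.a.X\{a,b,d}\{a,d})\{a,b,d}\{a,d} has moves =a=> t2
  t2 = (rec X. a.a.X\{a,b,d}\{a,d})\{a,b,d}\{a,d} has moves (no moves)
Trace ⟨ac⟩ through P, begin at {s0}:
  [1] a ⇒ {s1}
  [2] c ⇒ {s2}
  ✓ P
Trace ⟨ac⟩ through Q, begin at {t0}:
  [1] a ⇒ {t1}
  [2] c ⇒ ∅  — Q cannot continue

ac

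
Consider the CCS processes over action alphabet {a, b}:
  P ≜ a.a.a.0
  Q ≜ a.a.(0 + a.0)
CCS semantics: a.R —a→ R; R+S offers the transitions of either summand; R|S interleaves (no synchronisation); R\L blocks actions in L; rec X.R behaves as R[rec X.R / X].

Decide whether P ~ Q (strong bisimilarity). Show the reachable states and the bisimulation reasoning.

Reachable graph of P (4 states):
  u0 = a.a.a.0 has moves ··a··> u1
  u1 = a.a.0 has moves ··a··> u2
  u2 = a.0 has moves ··a··> u3
  u3 = 0 has moves ·
Reachable graph of Q (4 states):
  v0 = a.a.(0 + a.0) has moves ··a··> v1
  v1 = a.(0 + a.0) has moves ··a··> v2
  v2 = 0 + a.0 has moves ··a··> v3
  v3 = 0 has moves ·
Bisimilarity quotient blocks:
  B0 = {u0, v0}
  B1 = {u1, v1}
  B2 = {u2, v2}
  B3 = {u3, v3}
u0 ∈ B0, v0 ∈ B0 → same block

YES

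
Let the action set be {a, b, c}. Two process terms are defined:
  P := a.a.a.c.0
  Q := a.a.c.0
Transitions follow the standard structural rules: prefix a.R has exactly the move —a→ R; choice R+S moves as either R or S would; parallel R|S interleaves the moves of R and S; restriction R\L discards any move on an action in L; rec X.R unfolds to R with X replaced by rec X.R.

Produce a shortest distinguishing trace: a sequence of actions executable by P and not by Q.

aaa

LTS(P): 5 reachable states
  s0 = a.a.a.c.0 ⊢ —a→ s1
  s1 = a.a.c.0 ⊢ —a→ s2
  s2 = a.c.0 ⊢ —a→ s3
  s3 = c.0 ⊢ —c→ s4
  s4 = 0 ⊢ (no moves)
LTS(Q): 4 reachable states
  t0 = a.a.c.0 ⊢ —a→ t1
  t1 = a.c.0 ⊢ —a→ t2
  t2 = c.0 ⊢ —c→ t3
  t3 = 0 ⊢ (no moves)
Executing aaa from P (initial set {s0}):
  step 1 (a): {s1}
  step 2 (a): {s2}
  step 3 (a): {s3}
  ✓ P
Executing aaa from Q (initial set {t0}):
  step 1 (a): {t1}
  step 2 (a): {t2}
  step 3 (a): no successor for Q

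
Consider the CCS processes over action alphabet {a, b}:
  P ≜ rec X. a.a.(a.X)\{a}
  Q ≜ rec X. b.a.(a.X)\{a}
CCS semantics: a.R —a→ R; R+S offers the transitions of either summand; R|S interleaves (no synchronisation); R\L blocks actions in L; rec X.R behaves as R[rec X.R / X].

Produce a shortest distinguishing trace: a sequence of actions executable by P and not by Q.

P's transition system — 3 states:
  p0 = rec X. a.a.(a.X)\{a} | -a-> p1
  p1 = a.(a.(rec X. a.a.(a.X)\{a}))\{a} | -a-> p2
  p2 = (a.(rec X. a.a.(a.X)\{a}))\{a} | deadlocked
Q's transition system — 3 states:
  q0 = rec X. b.a.(a.X)\{a} | -b-> q1
  q1 = a.(a.(rec X. b.a.(a.X)\{a}))\{a} | -a-> q2
  q2 = (a.(rec X. b.a.(a.X)\{a}))\{a} | deadlocked
Run σ = ⟨a⟩ on P: start {p0}
  step 1 (a): {p1}
  — P admits the full trace.
Run σ = ⟨a⟩ on Q: start {q0}
  step 1 (a): ∅ (Q stuck)

a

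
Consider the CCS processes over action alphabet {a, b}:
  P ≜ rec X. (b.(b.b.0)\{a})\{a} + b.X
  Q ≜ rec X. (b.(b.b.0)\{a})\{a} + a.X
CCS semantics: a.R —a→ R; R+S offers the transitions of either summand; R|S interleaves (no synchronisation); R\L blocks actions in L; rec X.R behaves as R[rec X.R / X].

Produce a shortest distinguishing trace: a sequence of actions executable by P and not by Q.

bbbb

LTS(P): 4 reachable states
  u0 = rec X. (b.(b.b.0)\{a})\{a} + b.X → ··b··> u0, ··b··> u1
  u1 = (b.b.0)\{a}\{a} → ··b··> u2
  u2 = (b.0)\{a}\{a} → ··b··> u3
  u3 = 0\{a}\{a} → ∅
LTS(Q): 4 reachable states
  v0 = rec X. (b.(b.b.0)\{a})\{a} + a.X → ··a··> v0, ··b··> v1
  v1 = (b.b.0)\{a}\{a} → ··b··> v2
  v2 = (b.0)\{a}\{a} → ··b··> v3
  v3 = 0\{a}\{a} → ∅
Executing bbbb from P (initial set {u0}):
  step 1 (b): {u0, u1}
  step 2 (b): {u0, u1, u2}
  step 3 (b): {u0, u1, u2, u3}
  step 4 (b): {u0, u1, u2, u3}
  ✓ P
Executing bbbb from Q (initial set {v0}):
  step 1 (b): {v1}
  step 2 (b): {v2}
  step 3 (b): {v3}
  step 4 (b): no successor for Q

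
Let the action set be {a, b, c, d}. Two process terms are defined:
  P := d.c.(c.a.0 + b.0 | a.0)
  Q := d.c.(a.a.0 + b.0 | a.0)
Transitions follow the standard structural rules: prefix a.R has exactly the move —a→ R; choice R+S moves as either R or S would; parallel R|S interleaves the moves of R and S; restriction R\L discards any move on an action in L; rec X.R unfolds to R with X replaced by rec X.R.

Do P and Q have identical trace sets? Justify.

LTS(P): 8 reachable states
  u0 = d.c.(c.a.0 + b.0 | a.0) | ··d··> u1
  u1 = c.(c.a.0 + b.0 | a.0) | ··c··> u2
  u2 = c.a.0 + b.0 | a.0 | ··a··> u3, ··b··> u4, ··c··> u5
  u3 = b.0 | 0 | ··b··> u6
  u4 = 0 | a.0 | ··a··> u6
  u5 = a.0 | ··a··> u7
  u6 = 0 | 0 | deadlocked
  u7 = 0 | deadlocked
LTS(Q): 8 reachable states
  v0 = d.c.(a.a.0 + b.0 | a.0) | ··d··> v1
  v1 = c.(a.a.0 + b.0 | a.0) | ··c··> v2
  v2 = a.a.0 + b.0 | a.0 | ··a··> v3, ··a··> v4, ··b··> v5
  v3 = a.0 | ··a··> v6
  v4 = b.0 | 0 | ··b··> v7
  v5 = 0 | a.0 | ··a··> v7
  v6 = 0 | deadlocked
  v7 = 0 | 0 | deadlocked
Trace ⟨dcc⟩ through P, begin at {u0}:
  step 1 (d): {u1}
  step 2 (c): {u2}
  step 3 (c): {u5}
  P completes σ.
Trace ⟨dcc⟩ through Q, begin at {v0}:
  step 1 (d): {v1}
  step 2 (c): {v2}
  step 3 (c): no successor for Q

traces(P) ≠ traces(Q) — witness ⟨dcc⟩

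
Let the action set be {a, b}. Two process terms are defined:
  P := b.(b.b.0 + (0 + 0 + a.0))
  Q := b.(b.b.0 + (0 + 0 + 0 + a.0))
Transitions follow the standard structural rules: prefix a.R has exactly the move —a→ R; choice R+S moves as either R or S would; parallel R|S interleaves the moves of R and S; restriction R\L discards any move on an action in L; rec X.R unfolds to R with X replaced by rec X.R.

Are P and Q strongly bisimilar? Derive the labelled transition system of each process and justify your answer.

LTS(P): 4 reachable states
  p0 = b.(b.b.0 + (0 + 0 + a.0)) ⊢ --b--▸ p1
  p1 = b.b.0 + (0 + 0 + a.0) ⊢ --a--▸ p2, --b--▸ p3
  p2 = 0 ⊢ ·
  p3 = b.0 ⊢ --b--▸ p2
LTS(Q): 4 reachable states
  q0 = b.(b.b.0 + (0 + 0 + 0 + a.0)) ⊢ --b--▸ q1
  q1 = b.b.0 + (0 + 0 + 0 + a.0) ⊢ --a--▸ q2, --b--▸ q3
  q2 = 0 ⊢ ·
  q3 = b.0 ⊢ --b--▸ q2
Coarsest stable partition (strong bisimilarity classes):
  B0 = {p0, q0}
  B1 = {p1, q1}
  B2 = {p2, q2}
  B3 = {p3, q3}
p0 ∈ B0, q0 ∈ B0 → same block

bisimilar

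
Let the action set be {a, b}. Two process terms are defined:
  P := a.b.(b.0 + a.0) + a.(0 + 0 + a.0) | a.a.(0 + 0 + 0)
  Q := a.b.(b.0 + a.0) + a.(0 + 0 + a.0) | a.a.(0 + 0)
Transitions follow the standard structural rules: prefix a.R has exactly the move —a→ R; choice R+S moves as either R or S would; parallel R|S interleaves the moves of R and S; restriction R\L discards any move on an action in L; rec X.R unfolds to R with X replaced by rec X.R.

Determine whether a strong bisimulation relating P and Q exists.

Reachable graph of P (12 states):
  m0 = a.b.(b.0 + a.0) + a.(0 + 0 + a.0) | a.a.(0 + 0 + 0) | —a→ m1, —a→ m2, —a→ m3
  m1 = (0 + 0 + a.0) | a.a.(0 + 0 + 0) | —a→ m4, —a→ m5
  m2 = a.(0 + 0 + a.0) | a.(0 + 0 + 0) | —a→ m4, —a→ m6
  m3 = b.(b.0 + a.0) | —b→ m7
  m4 = (0 + 0 + a.0) | a.(0 + 0 + 0) | —a→ m8, —a→ m9
  m5 = 0 | a.a.(0 + 0 + 0) | —a→ m9
  m6 = a.(0 + 0 + a.0) | (0 + 0 + 0) | —a→ m8
  m7 = b.0 + a.0 | —a→ m10, —b→ m10
  m8 = (0 + 0 + a.0) | (0 + 0 + 0) | —a→ m11
  m9 = 0 | a.(0 + 0 + 0) | —a→ m11
  m10 = 0 | deadlocked
  m11 = 0 | (0 + 0 + 0) | deadlocked
Reachable graph of Q (12 states):
  n0 = a.b.(b.0 + a.0) + a.(0 + 0 + a.0) | a.a.(0 + 0) | —a→ n1, —a→ n2, —a→ n3
  n1 = (0 + 0 + a.0) | a.a.(0 + 0) | —a→ n4, —a→ n5
  n2 = a.(0 + 0 + a.0) | a.(0 + 0) | —a→ n4, —a→ n6
  n3 = b.(b.0 + a.0) | —b→ n7
  n4 = (0 + 0 + a.0) | a.(0 + 0) | —a→ n8, —a→ n9
  n5 = 0 | a.a.(0 + 0) | —a→ n9
  n6 = a.(0 + 0 + a.0) | (0 + 0) | —a→ n8
  n7 = b.0 + a.0 | —a→ n10, —b→ n10
  n8 = (0 + 0 + a.0) | (0 + 0) | —a→ n11
  n9 = 0 | a.(0 + 0) | —a→ n11
  n10 = 0 | deadlocked
  n11 = 0 | (0 + 0) | deadlocked
Partition-refinement fixed point:
  B0 = {m0, n0}
  B1 = {m1, m2, n1, n2}
  B2 = {m4, m5, m6, n4, n5, n6}
  B3 = {m8, m9, n8, n9}
  B4 = {m10, m11, n10, n11}
  B5 = {m3, n3}
  B6 = {m7, n7}
m0 ∈ B0, n0 ∈ B0 → same block

YES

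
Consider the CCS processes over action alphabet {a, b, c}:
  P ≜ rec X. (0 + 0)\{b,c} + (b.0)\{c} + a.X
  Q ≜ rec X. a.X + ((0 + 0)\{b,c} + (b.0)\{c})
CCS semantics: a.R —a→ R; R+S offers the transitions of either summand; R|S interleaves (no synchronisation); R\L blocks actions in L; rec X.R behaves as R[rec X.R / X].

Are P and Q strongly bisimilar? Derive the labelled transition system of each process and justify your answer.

P's transition system — 2 states:
  m0 = rec X. (0 + 0)\{b,c} + (b.0)\{c} + a.X :: =a=> m0, =b=> m1
  m1 = 0\{c} :: (no moves)
Q's transition system — 2 states:
  n0 = rec X. a.X + ((0 + 0)\{b,c} + (b.0)\{c}) :: =a=> n0, =b=> n1
  n1 = 0\{c} :: (no moves)
Partition-refinement fixed point:
  B0 = {m0, n0}
  B1 = {m1, n1}
m0 ∈ B0, n0 ∈ B0 → same block

YES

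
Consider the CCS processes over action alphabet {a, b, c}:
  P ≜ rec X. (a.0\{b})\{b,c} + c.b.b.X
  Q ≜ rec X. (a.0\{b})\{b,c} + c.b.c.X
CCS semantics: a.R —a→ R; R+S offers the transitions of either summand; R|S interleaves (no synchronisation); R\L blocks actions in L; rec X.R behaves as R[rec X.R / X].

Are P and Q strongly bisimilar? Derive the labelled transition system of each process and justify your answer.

not bisimilar

Reachable graph of P (4 states):
  s0 = rec X. (a.0\{b})\{b,c} + c.b.b.X :: -a-> s1, -c-> s2
  s1 = 0\{b}\{b,c} :: ·
  s2 = b.b.(rec X. (a.0\{b})\{b,c} + c.b.b.X) :: -b-> s3
  s3 = b.(rec X. (a.0\{b})\{b,c} + c.b.b.X) :: -b-> s0
Reachable graph of Q (4 states):
  t0 = rec X. (a.0\{b})\{b,c} + c.b.c.X :: -a-> t1, -c-> t2
  t1 = 0\{b}\{b,c} :: ·
  t2 = b.c.(rec X. (a.0\{b})\{b,c} + c.b.c.X) :: -b-> t3
  t3 = c.(rec X. (a.0\{b})\{b,c} + c.b.c.X) :: -c-> t0
Partition-refinement fixed point:
  B0 = {s0}
  B1 = {s2}
  B2 = {s3}
  B3 = {s1, t1}
  B4 = {t0}
  B5 = {t2}
  B6 = {t3}
s0 ∈ B0, t0 ∈ B4 → different blocks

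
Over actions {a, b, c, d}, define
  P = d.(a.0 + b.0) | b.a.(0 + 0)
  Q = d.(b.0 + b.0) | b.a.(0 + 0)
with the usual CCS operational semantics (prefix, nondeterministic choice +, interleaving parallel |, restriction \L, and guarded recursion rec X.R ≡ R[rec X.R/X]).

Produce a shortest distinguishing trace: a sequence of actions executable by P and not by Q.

LTS(P): 9 reachable states
  p0 = d.(a.0 + b.0) | b.a.(0 + 0) ⊢ ··b··> p1, ··d··> p2
  p1 = d.(a.0 + b.0) | a.(0 + 0) ⊢ ··a··> p3, ··d··> p4
  p2 = (a.0 + b.0) | b.a.(0 + 0) ⊢ ··a··> p5, ··b··> p4, ··b··> p5
  p3 = d.(a.0 + b.0) | (0 + 0) ⊢ ··d··> p6
  p4 = (a.0 + b.0) | a.(0 + 0) ⊢ ··a··> p6, ··a··> p7, ··b··> p7
  p5 = 0 | b.a.(0 + 0) ⊢ ··b··> p7
  p6 = (a.0 + b.0) | (0 + 0) ⊢ ··a··> p8, ··b··> p8
  p7 = 0 | a.(0 + 0) ⊢ ··a··> p8
  p8 = 0 | (0 + 0) ⊢ stopped
LTS(Q): 9 reachable states
  q0 = d.(b.0 + b.0) | b.a.(0 + 0) ⊢ ··b··> q1, ··d··> q2
  q1 = d.(b.0 + b.0) | a.(0 + 0) ⊢ ··a··> q3, ··d··> q4
  q2 = (b.0 + b.0) | b.a.(0 + 0) ⊢ ··b··> q4, ··b··> q5
  q3 = d.(b.0 + b.0) | (0 + 0) ⊢ ··d··> q6
  q4 = (b.0 + b.0) | a.(0 + 0) ⊢ ··a··> q6, ··b··> q7
  q5 = 0 | b.a.(0 + 0) ⊢ ··b··> q7
  q6 = (b.0 + b.0) | (0 + 0) ⊢ ··b··> q8
  q7 = 0 | a.(0 + 0) ⊢ ··a··> q8
  q8 = 0 | (0 + 0) ⊢ stopped
Run σ = ⟨da⟩ on P: start {p0}
  step 1 (d): {p2}
  step 2 (a): {p5}
  — P admits the full trace.
Run σ = ⟨da⟩ on Q: start {q0}
  step 1 (d): {q2}
  step 2 (a): ∅  — Q cannot continue

da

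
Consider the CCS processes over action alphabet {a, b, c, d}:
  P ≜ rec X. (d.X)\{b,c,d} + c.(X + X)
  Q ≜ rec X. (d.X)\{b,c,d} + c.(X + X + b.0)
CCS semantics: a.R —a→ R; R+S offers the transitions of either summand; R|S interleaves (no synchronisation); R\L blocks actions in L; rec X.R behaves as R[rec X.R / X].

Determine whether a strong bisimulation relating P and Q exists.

not bisimilar

P's transition system — 2 states:
  p0 = rec X. (d.X)\{b,c,d} + c.(X + X) | —c→ p1
  p1 = (rec X. (d.X)\{b,c,d} + c.(X + X)) + (rec X. (d.X)\{b,c,d} + c.(X + X)) | —c→ p1
Q's transition system — 3 states:
  q0 = rec X. (d.X)\{b,c,d} + c.(X + X + b.0) | —c→ q1
  q1 = (rec X. (d.X)\{b,c,d} + c.(X + X + b.0)) + (rec X. (d.X)\{b,c,d} + c.(X + X + b.0)) + b.0 | —b→ q2, —c→ q1
  q2 = 0 | (no moves)
Bisimilarity quotient blocks:
  B0 = {p0, p1}
  B1 = {q0}
  B2 = {q1}
  B3 = {q2}
p0 ∈ B0, q0 ∈ B1 → different blocks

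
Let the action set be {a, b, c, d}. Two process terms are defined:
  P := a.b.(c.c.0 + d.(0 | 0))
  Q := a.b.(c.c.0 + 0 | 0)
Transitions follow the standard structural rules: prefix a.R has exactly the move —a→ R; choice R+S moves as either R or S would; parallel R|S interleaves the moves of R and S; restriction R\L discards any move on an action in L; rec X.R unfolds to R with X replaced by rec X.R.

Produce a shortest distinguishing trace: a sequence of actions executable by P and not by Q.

abd

P's transition system — 6 states:
  p0 = a.b.(c.c.0 + d.(0 | 0)) | ··a··> p1
  p1 = b.(c.c.0 + d.(0 | 0)) | ··b··> p2
  p2 = c.c.0 + d.(0 | 0) | ··c··> p3, ··d··> p4
  p3 = c.0 | ··c··> p5
  p4 = 0 | 0 | (no moves)
  p5 = 0 | (no moves)
Q's transition system — 5 states:
  q0 = a.b.(c.c.0 + 0 | 0) | ··a··> q1
  q1 = b.(c.c.0 + 0 | 0) | ··b··> q2
  q2 = c.c.0 + 0 | 0 | ··c··> q3
  q3 = c.0 | ··c··> q4
  q4 = 0 | (no moves)
Run σ = ⟨abd⟩ on P: start {p0}
  after a @ step 1: {p1}
  after b @ step 2: {p2}
  after d @ step 3: {p4}
  ✓ P
Run σ = ⟨abd⟩ on Q: start {q0}
  after a @ step 1: {q1}
  after b @ step 2: {q2}
  after d @ step 3: no successor for Q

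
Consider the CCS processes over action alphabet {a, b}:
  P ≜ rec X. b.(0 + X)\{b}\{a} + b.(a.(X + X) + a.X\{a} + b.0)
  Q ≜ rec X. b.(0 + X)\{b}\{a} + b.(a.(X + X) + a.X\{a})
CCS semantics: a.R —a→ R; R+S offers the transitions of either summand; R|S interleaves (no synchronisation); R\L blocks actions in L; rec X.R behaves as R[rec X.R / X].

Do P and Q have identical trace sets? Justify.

P's transition system — 9 states:
  s0 = rec X. b.(0 + X)\{b}\{a} + b.(a.(X + X) + a.X\{a} + b.0) :: =b=> s1, =b=> s2
  s1 = (0 + (rec X. b.(0 + X)\{b}\{a} + b.(a.(X + X) + a.X\{a} + b.0)))\{b}\{a} :: (no moves)
  s2 = a.((rec X. b.(0 + X)\{b}\{a} + b.(a.(X + X) + a.X\{a} + b.0)) + (rec X. b.(0 + X)\{b}\{a} + b.(a.(X + X) + a.X\{a} + b.0))) + a.(rec X. b.(0 + X)\{b}\{a} + b.(a.(X + X) + a.X\{a} + b.0))\{a} + b.0 :: =a=> s3, =a=> s4, =b=> s5
  s3 = (rec X. b.(0 + X)\{b}\{a} + b.(a.(X + X) + a.X\{a} + b.0)) + (rec X. b.(0 + X)\{b}\{a} + b.(a.(X + X) + a.X\{a} + b.0)) :: =b=> s1, =b=> s2
  s4 = (rec X. b.(0 + X)\{b}\{a} + b.(a.(X + X) + a.X\{a} + b.0))\{a} :: =b=> s6, =b=> s7
  s5 = 0 :: (no moves)
  s6 = (0 + (rec X. b.(0 + X)\{b}\{a} + b.(a.(X + X) + a.X\{a} + b.0)))\{b}\{a}\{a} :: (no moves)
  s7 = (a.((rec X. b.(0 + X)\{b}\{a} + b.(a.(X + X) + a.X\{a} + b.0)) + (rec X. b.(0 + X)\{b}\{a} + b.(a.(X + X) + a.X\{a} + b.0))) + a.(rec X. b.(0 + X)\{b}\{a} + b.(a.(X + X) + a.X\{a} + b.0))\{a} + b.0)\{a} :: =b=> s8
  s8 = 0\{a} :: (no moves)
Q's transition system — 7 states:
  t0 = rec X. b.(0 + X)\{b}\{a} + b.(a.(X + X) + a.X\{a}) :: =b=> t1, =b=> t2
  t1 = (0 + (rec X. b.(0 + X)\{b}\{a} + b.(a.(X + X) + a.X\{a})))\{b}\{a} :: (no moves)
  t2 = a.((rec X. b.(0 + X)\{b}\{a} + b.(a.(X + X) + a.X\{a})) + (rec X. b.(0 + X)\{b}\{a} + b.(a.(X + X) + a.X\{a}))) + a.(rec X. b.(0 + X)\{b}\{a} + b.(a.(X + X) + a.X\{a}))\{a} :: =a=> t3, =a=> t4
  t3 = (rec X. b.(0 + X)\{b}\{a} + b.(a.(X + X) + a.X\{a})) + (rec X. b.(0 + X)\{b}\{a} + b.(a.(X + X) + a.X\{a})) :: =b=> t1, =b=> t2
  t4 = (rec X. b.(0 + X)\{b}\{a} + b.(a.(X + X) + a.X\{a}))\{a} :: =b=> t5, =b=> t6
  t5 = (0 + (rec X. b.(0 + X)\{b}\{a} + b.(a.(X + X) + a.X\{a})))\{b}\{a}\{a} :: (no moves)
  t6 = (a.((rec X. b.(0 + X)\{b}\{a} + b.(a.(X + X) + a.X\{a})) + (rec X. b.(0 + X)\{b}\{a} + b.(a.(X + X) + a.X\{a}))) + a.(rec X. b.(0 + X)\{b}\{a} + b.(a.(X + X) + a.X\{a}))\{a})\{a} :: (no moves)
Executing bb from P (initial set {s0}):
  step 1 (b): {s1, s2}
  step 2 (b): {s5}
  — P admits the full trace.
Executing bb from Q (initial set {t0}):
  step 1 (b): {t1, t2}
  step 2 (b): no successor for Q

trace-distinct — witness ⟨bb⟩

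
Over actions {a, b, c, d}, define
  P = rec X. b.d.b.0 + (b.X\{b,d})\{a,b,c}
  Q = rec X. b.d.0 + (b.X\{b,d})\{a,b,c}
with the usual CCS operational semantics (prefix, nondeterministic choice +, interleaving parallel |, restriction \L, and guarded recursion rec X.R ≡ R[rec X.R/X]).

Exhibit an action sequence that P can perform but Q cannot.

Reachable graph of P (4 states):
  u0 = rec X. b.d.b.0 + (b.X\{b,d})\{a,b,c} has moves ··b··> u1
  u1 = d.b.0 has moves ··d··> u2
  u2 = b.0 has moves ··b··> u3
  u3 = 0 has moves ∅
Reachable graph of Q (3 states):
  v0 = rec X. b.d.0 + (b.X\{b,d})\{a,b,c} has moves ··b··> v1
  v1 = d.0 has moves ··d··> v2
  v2 = 0 has moves ∅
Trace ⟨bdb⟩ through P, begin at {u0}:
  step 1 (b): {u1}
  step 2 (d): {u2}
  step 3 (b): {u3}
  P completes σ.
Trace ⟨bdb⟩ through Q, begin at {v0}:
  step 1 (b): {v1}
  step 2 (d): {v2}
  step 3 (b): ∅ (Q stuck)

bdb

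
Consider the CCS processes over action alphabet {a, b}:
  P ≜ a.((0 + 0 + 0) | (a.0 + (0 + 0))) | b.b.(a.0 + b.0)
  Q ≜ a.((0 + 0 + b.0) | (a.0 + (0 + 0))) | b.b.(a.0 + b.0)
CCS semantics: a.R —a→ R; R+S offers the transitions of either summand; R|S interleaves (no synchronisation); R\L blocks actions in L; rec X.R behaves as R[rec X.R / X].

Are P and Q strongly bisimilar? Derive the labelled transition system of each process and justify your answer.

LTS(P): 12 reachable states
  p0 = a.((0 + 0 + 0) | (a.0 + (0 + 0))) | b.b.(a.0 + b.0) has moves ··a··> p1, ··b··> p2
  p1 = (0 + 0 + 0) | (a.0 + (0 + 0)) | b.b.(a.0 + b.0) has moves ··a··> p3, ··b··> p4
  p2 = a.((0 + 0 + 0) | (a.0 + (0 + 0))) | b.(a.0 + b.0) has moves ··a··> p4, ··b··> p5
  p3 = (0 + 0 + 0) | 0 | b.b.(a.0 + b.0) has moves ··b··> p6
  p4 = (0 + 0 + 0) | (a.0 + (0 + 0)) | b.(a.0 + b.0) has moves ··a··> p6, ··b··> p7
  p5 = a.((0 + 0 + 0) | (a.0 + (0 + 0))) | (a.0 + b.0) has moves ··a··> p7, ··a··> p8, ··b··> p8
  p6 = (0 + 0 + 0) | 0 | b.(a.0 + b.0) has moves ··b··> p9
  p7 = (0 + 0 + 0) | (a.0 + (0 + 0)) | (a.0 + b.0) has moves ··a··> p10, ··a··> p9, ··b··> p10
  p8 = a.((0 + 0 + 0) | (a.0 + (0 + 0))) | 0 has moves ··a··> p10
  p9 = (0 + 0 + 0) | 0 | (a.0 + b.0) has moves ··a··> p11, ··b··> p11
  p10 = (0 + 0 + 0) | (a.0 + (0 + 0)) | 0 has moves ··a··> p11
  p11 = (0 + 0 + 0) | 0 | 0 has moves stopped
LTS(Q): 20 reachable states
  q0 = a.((0 + 0 + b.0) | (a.0 + (0 + 0))) | b.b.(a.0 + b.0) has moves ··a··> q1, ··b··> q2
  q1 = (0 + 0 + b.0) | (a.0 + (0 + 0)) | b.b.(a.0 + b.0) has moves ··a··> q3, ··b··> q4, ··b··> q5
  q2 = a.((0 + 0 + b.0) | (a.0 + (0 + 0))) | b.(a.0 + b.0) has moves ··a··> q4, ··b··> q6
  q3 = (0 + 0 + b.0) | 0 | b.b.(a.0 + b.0) has moves ··b··> q7, ··b··> q8
  q4 = (0 + 0 + b.0) | (a.0 + (0 + 0)) | b.(a.0 + b.0) has moves ··a··> q7, ··b··> q10, ··b··> q9
  q5 = 0 | (a.0 + (0 + 0)) | b.b.(a.0 + b.0) has moves ··a··> q8, ··b··> q10
  q6 = a.((0 + 0 + b.0) | (a.0 + (0 + 0))) | (a.0 + b.0) has moves ··a··> q11, ··a··> q9, ··b··> q11
  q7 = (0 + 0 + b.0) | 0 | b.(a.0 + b.0) has moves ··b··> q12, ··b··> q13
  q8 = 0 | 0 | b.b.(a.0 + b.0) has moves ··b··> q13
  q9 = (0 + 0 + b.0) | (a.0 + (0 + 0)) | (a.0 + b.0) has moves ··a··> q12, ··a··> q14, ··b··> q14, ··b··> q15
  q10 = 0 | (a.0 + (0 + 0)) | b.(a.0 + b.0) has moves ··a··> q13, ··b··> q15
  q11 = a.((0 + 0 + b.0) | (a.0 + (0 + 0))) | 0 has moves ··a··> q14
  q12 = (0 + 0 + b.0) | 0 | (a.0 + b.0) has moves ··a··> q16, ··b··> q16, ··b··> q17
  q13 = 0 | 0 | b.(a.0 + b.0) has moves ··b··> q17
  q14 = (0 + 0 + b.0) | (a.0 + (0 + 0)) | 0 has moves ··a··> q16, ··b··> q18
  q15 = 0 | (a.0 + (0 + 0)) | (a.0 + b.0) has moves ··a··> q17, ··a··> q18, ··b··> q18
  q16 = (0 + 0 + b.0) | 0 | 0 has moves ··b··> q19
  q17 = 0 | 0 | (a.0 + b.0) has moves ··a··> q19, ··b··> q19
  q18 = 0 | (a.0 + (0 + 0)) | 0 has moves ··a··> q19
  q19 = 0 | 0 | 0 has moves stopped
Bisimilarity quotient blocks:
  B0 = {p0}
  B1 = {p1, q5}
  B2 = {p4, q10}
  B3 = {p7, q15}
  B4 = {p9, q17}
  B5 = {p11, q19}
  B6 = {p10, q18}
  B7 = {p6, q13}
  B8 = {p3, q8}
  B9 = {p2}
  B10 = {p5}
  B11 = {p8}
  B12 = {q0}
  B13 = {q2}
  B14 = {q4}
  B15 = {q7}
  B16 = {q12}
  B17 = {q16}
  B18 = {q9}
  B19 = {q14}
  B20 = {q6}
  B21 = {q11}
  B22 = {q1}
  B23 = {q3}
p0 ∈ B0, q0 ∈ B12 → different blocks

not bisimilar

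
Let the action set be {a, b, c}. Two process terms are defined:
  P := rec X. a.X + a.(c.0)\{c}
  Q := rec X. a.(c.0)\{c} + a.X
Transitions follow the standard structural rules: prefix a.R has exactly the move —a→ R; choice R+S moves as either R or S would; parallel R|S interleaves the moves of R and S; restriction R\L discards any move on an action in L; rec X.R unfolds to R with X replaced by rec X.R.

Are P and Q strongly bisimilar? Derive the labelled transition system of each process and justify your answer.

LTS(P): 2 reachable states
  u0 = rec X. a.X + a.(c.0)\{c} ⊢ —a→ u0, —a→ u1
  u1 = (c.0)\{c} ⊢ deadlocked
LTS(Q): 2 reachable states
  v0 = rec X. a.(c.0)\{c} + a.X ⊢ —a→ v0, —a→ v1
  v1 = (c.0)\{c} ⊢ deadlocked
Coarsest stable partition (strong bisimilarity classes):
  B0 = {u0, v0}
  B1 = {u1, v1}
u0 ∈ B0, v0 ∈ B0 → same block

YES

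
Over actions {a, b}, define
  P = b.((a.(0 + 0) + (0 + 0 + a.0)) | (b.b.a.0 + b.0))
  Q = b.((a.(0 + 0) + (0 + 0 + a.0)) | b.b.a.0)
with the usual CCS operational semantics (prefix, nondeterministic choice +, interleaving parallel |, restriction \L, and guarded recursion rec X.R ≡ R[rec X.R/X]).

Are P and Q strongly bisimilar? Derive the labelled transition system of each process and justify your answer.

P ≁ Q

P's transition system — 13 states:
  m0 = b.((a.(0 + 0) + (0 + 0 + a.0)) | (b.b.a.0 + b.0)) :: —b→ m1
  m1 = (a.(0 + 0) + (0 + 0 + a.0)) | (b.b.a.0 + b.0) :: —a→ m2, —a→ m3, —b→ m4, —b→ m5
  m2 = (0 + 0) | (b.b.a.0 + b.0) :: —b→ m6, —b→ m7
  m3 = 0 | (b.b.a.0 + b.0) :: —b→ m8, —b→ m9
  m4 = (a.(0 + 0) + (0 + 0 + a.0)) | 0 :: —a→ m6, —a→ m8
  m5 = (a.(0 + 0) + (0 + 0 + a.0)) | b.a.0 :: —a→ m7, —a→ m9, —b→ m10
  m6 = (0 + 0) | 0 :: ·
  m7 = (0 + 0) | b.a.0 :: —b→ m11
  m8 = 0 | 0 :: ·
  m9 = 0 | b.a.0 :: —b→ m12
  m10 = (a.(0 + 0) + (0 + 0 + a.0)) | a.0 :: —a→ m11, —a→ m12, —a→ m4
  m11 = (0 + 0) | a.0 :: —a→ m6
  m12 = 0 | a.0 :: —a→ m8
Q's transition system — 13 states:
  n0 = b.((a.(0 + 0) + (0 + 0 + a.0)) | b.b.a.0) :: —b→ n1
  n1 = (a.(0 + 0) + (0 + 0 + a.0)) | b.b.a.0 :: —a→ n2, —a→ n3, —b→ n4
  n2 = (0 + 0) | b.b.a.0 :: —b→ n5
  n3 = 0 | b.b.a.0 :: —b→ n6
  n4 = (a.(0 + 0) + (0 + 0 + a.0)) | b.a.0 :: —a→ n5, —a→ n6, —b→ n7
  n5 = (0 + 0) | b.a.0 :: —b→ n8
  n6 = 0 | b.a.0 :: —b→ n9
  n7 = (a.(0 + 0) + (0 + 0 + a.0)) | a.0 :: —a→ n10, —a→ n8, —a→ n9
  n8 = (0 + 0) | a.0 :: —a→ n11
  n9 = 0 | a.0 :: —a→ n12
  n10 = (a.(0 + 0) + (0 + 0 + a.0)) | 0 :: —a→ n11, —a→ n12
  n11 = (0 + 0) | 0 :: ·
  n12 = 0 | 0 :: ·
Coarsest stable partition (strong bisimilarity classes):
  B0 = {m0}
  B1 = {m1}
  B2 = {m5, n4}
  B3 = {m7, m9, n5, n6}
  B4 = {m11, m12, m4, n10, n8, n9}
  B5 = {m6, m8, n11, n12}
  B6 = {m10, n7}
  B7 = {m2, m3}
  B8 = {n0}
  B9 = {n1}
  B10 = {n2, n3}
m0 ∈ B0, n0 ∈ B8 → different blocks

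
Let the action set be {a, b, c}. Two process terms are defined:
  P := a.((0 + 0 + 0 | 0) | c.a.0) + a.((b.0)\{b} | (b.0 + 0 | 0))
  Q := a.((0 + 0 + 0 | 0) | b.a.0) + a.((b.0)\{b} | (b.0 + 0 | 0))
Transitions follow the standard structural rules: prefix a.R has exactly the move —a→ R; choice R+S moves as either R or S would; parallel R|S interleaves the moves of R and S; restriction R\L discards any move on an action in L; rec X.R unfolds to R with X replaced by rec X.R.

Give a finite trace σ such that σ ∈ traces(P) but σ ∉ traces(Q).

Reachable graph of P (6 states):
  m0 = a.((0 + 0 + 0 | 0) | c.a.0) + a.((b.0)\{b} | (b.0 + 0 | 0)) ⊢ —a→ m1, —a→ m2
  m1 = (0 + 0 + 0 | 0) | c.a.0 ⊢ —c→ m3
  m2 = (b.0)\{b} | (b.0 + 0 | 0) ⊢ —b→ m4
  m3 = (0 + 0 + 0 | 0) | a.0 ⊢ —a→ m5
  m4 = (b.0)\{b} | 0 ⊢ deadlocked
  m5 = (0 + 0 + 0 | 0) | 0 ⊢ deadlocked
Reachable graph of Q (6 states):
  n0 = a.((0 + 0 + 0 | 0) | b.a.0) + a.((b.0)\{b} | (b.0 + 0 | 0)) ⊢ —a→ n1, —a→ n2
  n1 = (0 + 0 + 0 | 0) | b.a.0 ⊢ —b→ n3
  n2 = (b.0)\{b} | (b.0 + 0 | 0) ⊢ —b→ n4
  n3 = (0 + 0 + 0 | 0) | a.0 ⊢ —a→ n5
  n4 = (b.0)\{b} | 0 ⊢ deadlocked
  n5 = (0 + 0 + 0 | 0) | 0 ⊢ deadlocked
Run σ = ⟨ac⟩ on P: start {m0}
  [1] a ⇒ {m1, m2}
  [2] c ⇒ {m3}
  ✓ P
Run σ = ⟨ac⟩ on Q: start {n0}
  [1] a ⇒ {n1, n2}
  [2] c ⇒ no successor for Q

ac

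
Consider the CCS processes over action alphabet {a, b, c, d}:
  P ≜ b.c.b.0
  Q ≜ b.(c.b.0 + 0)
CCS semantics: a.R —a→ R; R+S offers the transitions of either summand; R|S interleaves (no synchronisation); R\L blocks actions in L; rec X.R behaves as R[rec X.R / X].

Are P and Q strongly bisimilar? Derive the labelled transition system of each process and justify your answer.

Reachable graph of P (4 states):
  s0 = b.c.b.0 → --b--▸ s1
  s1 = c.b.0 → --c--▸ s2
  s2 = b.0 → --b--▸ s3
  s3 = 0 → deadlocked
Reachable graph of Q (4 states):
  t0 = b.(c.b.0 + 0) → --b--▸ t1
  t1 = c.b.0 + 0 → --c--▸ t2
  t2 = b.0 → --b--▸ t3
  t3 = 0 → deadlocked
Partition-refinement fixed point:
  B0 = {s0, t0}
  B1 = {s1, t1}
  B2 = {s2, t2}
  B3 = {s3, t3}
s0 ∈ B0, t0 ∈ B0 → same block

P ~ Q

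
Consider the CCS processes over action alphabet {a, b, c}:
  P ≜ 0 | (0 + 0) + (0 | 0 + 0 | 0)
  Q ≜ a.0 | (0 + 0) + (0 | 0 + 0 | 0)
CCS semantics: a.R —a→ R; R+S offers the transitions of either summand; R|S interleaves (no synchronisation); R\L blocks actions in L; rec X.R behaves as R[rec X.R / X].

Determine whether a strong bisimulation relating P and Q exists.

NO

Reachable graph of P (1 states):
  p0 = 0 | (0 + 0) + (0 | 0 + 0 | 0) :: ∅
Reachable graph of Q (2 states):
  q0 = a.0 | (0 + 0) + (0 | 0 + 0 | 0) :: =a=> q1
  q1 = 0 | (0 + 0) :: ∅
Coarsest stable partition (strong bisimilarity classes):
  B0 = {p0, q1}
  B1 = {q0}
p0 ∈ B0, q0 ∈ B1 → different blocks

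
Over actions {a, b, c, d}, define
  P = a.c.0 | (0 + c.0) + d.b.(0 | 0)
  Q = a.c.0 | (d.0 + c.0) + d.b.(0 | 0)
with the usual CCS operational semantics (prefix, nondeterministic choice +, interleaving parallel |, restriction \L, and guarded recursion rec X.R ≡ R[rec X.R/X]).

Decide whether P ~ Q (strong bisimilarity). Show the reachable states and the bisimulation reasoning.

NO

P's transition system — 7 states:
  m0 = a.c.0 | (0 + c.0) + d.b.(0 | 0) | —a→ m1, —c→ m2, —d→ m3
  m1 = c.0 | (0 + c.0) | —c→ m4, —c→ m5
  m2 = a.c.0 | 0 | —a→ m5
  m3 = b.(0 | 0) | —b→ m6
  m4 = 0 | (0 + c.0) | —c→ m6
  m5 = c.0 | 0 | —c→ m6
  m6 = 0 | 0 | stopped
Q's transition system — 7 states:
  n0 = a.c.0 | (d.0 + c.0) + d.b.(0 | 0) | —a→ n1, —c→ n2, —d→ n2, —d→ n3
  n1 = c.0 | (d.0 + c.0) | —c→ n4, —c→ n5, —d→ n5
  n2 = a.c.0 | 0 | —a→ n5
  n3 = b.(0 | 0) | —b→ n6
  n4 = 0 | (d.0 + c.0) | —c→ n6, —d→ n6
  n5 = c.0 | 0 | —c→ n6
  n6 = 0 | 0 | stopped
Partition-refinement fixed point:
  B0 = {m0}
  B1 = {m1}
  B2 = {m4, m5, n5}
  B3 = {m6, n6}
  B4 = {m2, n2}
  B5 = {m3, n3}
  B6 = {n0}
  B7 = {n1}
  B8 = {n4}
m0 ∈ B0, n0 ∈ B6 → different blocks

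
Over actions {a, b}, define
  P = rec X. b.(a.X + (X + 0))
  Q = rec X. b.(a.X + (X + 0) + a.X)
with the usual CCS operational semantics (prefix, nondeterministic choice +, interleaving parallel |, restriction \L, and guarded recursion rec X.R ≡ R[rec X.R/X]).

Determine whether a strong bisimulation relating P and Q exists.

LTS(P): 2 reachable states
  s0 = rec X. b.(a.X + (X + 0)) ⊢ =b=> s1
  s1 = a.(rec X. b.(a.X + (X + 0))) + ((rec X. b.(a.X + (X + 0))) + 0) ⊢ =a=> s0, =b=> s1
LTS(Q): 2 reachable states
  t0 = rec X. b.(a.X + (X + 0) + a.X) ⊢ =b=> t1
  t1 = a.(rec X. b.(a.X + (X + 0) + a.X)) + ((rec X. b.(a.X + (X + 0) + a.X)) + 0) + a.(rec X. b.(a.X + (X + 0) + a.X)) ⊢ =a=> t0, =b=> t1
Coarsest stable partition (strong bisimilarity classes):
  B0 = {s0, t0}
  B1 = {s1, t1}
s0 ∈ B0, t0 ∈ B0 → same block

YES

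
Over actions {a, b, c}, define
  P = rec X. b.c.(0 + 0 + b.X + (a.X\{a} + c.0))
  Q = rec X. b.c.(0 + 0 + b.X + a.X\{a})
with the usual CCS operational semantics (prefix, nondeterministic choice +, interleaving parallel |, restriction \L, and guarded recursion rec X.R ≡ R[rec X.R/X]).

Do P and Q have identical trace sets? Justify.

trace-distinct — witness ⟨bcc⟩

Reachable graph of P (8 states):
  m0 = rec X. b.c.(0 + 0 + b.X + (a.X\{a} + c.0)) has moves -b-> m1
  m1 = c.(0 + 0 + b.(rec X. b.c.(0 + 0 + b.X + (a.X\{a} + c.0))) + (a.(rec X. b.c.(0 + 0 + b.X + (a.X\{a} + c.0)))\{a} + c.0)) has moves -c-> m2
  m2 = 0 + 0 + b.(rec X. b.c.(0 + 0 + b.X + (a.X\{a} + c.0))) + (a.(rec X. b.c.(0 + 0 + b.X + (a.X\{a} + c.0)))\{a} + c.0) has moves -a-> m3, -b-> m0, -c-> m4
  m3 = (rec X. b.c.(0 + 0 + b.X + (a.X\{a} + c.0)))\{a} has moves -b-> m5
  m4 = 0 has moves stopped
  m5 = (c.(0 + 0 + b.(rec X. b.c.(0 + 0 + b.X + (a.X\{a} + c.0))) + (a.(rec X. b.c.(0 + 0 + b.X + (a.X\{a} + c.0)))\{a} + c.0)))\{a} has moves -c-> m6
  m6 = (0 + 0 + b.(rec X. b.c.(0 + 0 + b.X + (a.X\{a} + c.0))) + (a.(rec X. b.c.(0 + 0 + b.X + (a.X\{a} + c.0)))\{a} + c.0))\{a} has moves -b-> m3, -c-> m7
  m7 = 0\{a} has moves stopped
Reachable graph of Q (6 states):
  n0 = rec X. b.c.(0 + 0 + b.X + a.X\{a}) has moves -b-> n1
  n1 = c.(0 + 0 + b.(rec X. b.c.(0 + 0 + b.X + a.X\{a})) + a.(rec X. b.c.(0 + 0 + b.X + a.X\{a}))\{a}) has moves -c-> n2
  n2 = 0 + 0 + b.(rec X. b.c.(0 + 0 + b.X + a.X\{a})) + a.(rec X. b.c.(0 + 0 + b.X + a.X\{a}))\{a} has moves -a-> n3, -b-> n0
  n3 = (rec X. b.c.(0 + 0 + b.X + a.X\{a}))\{a} has moves -b-> n4
  n4 = (c.(0 + 0 + b.(rec X. b.c.(0 + 0 + b.X + a.X\{a})) + a.(rec X. b.c.(0 + 0 + b.X + a.X\{a}))\{a}))\{a} has moves -c-> n5
  n5 = (0 + 0 + b.(rec X. b.c.(0 + 0 + b.X + a.X\{a})) + a.(rec X. b.c.(0 + 0 + b.X + a.X\{a}))\{a})\{a} has moves -b-> n3
Run σ = ⟨bcc⟩ on P: start {m0}
  step 1 (b): {m1}
  step 2 (c): {m2}
  step 3 (c): {m4}
  — P admits the full trace.
Run σ = ⟨bcc⟩ on Q: start {n0}
  step 1 (b): {n1}
  step 2 (c): {n2}
  step 3 (c): ∅  — Q cannot continue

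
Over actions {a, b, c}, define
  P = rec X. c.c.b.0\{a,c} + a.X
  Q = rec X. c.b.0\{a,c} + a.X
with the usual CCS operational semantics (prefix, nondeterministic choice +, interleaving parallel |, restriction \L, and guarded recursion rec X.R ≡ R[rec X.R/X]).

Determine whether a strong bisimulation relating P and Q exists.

not bisimilar

Reachable graph of P (4 states):
  m0 = rec X. c.c.b.0\{a,c} + a.X has moves —a→ m0, —c→ m1
  m1 = c.b.0\{a,c} has moves —c→ m2
  m2 = b.0\{a,c} has moves —b→ m3
  m3 = 0\{a,c} has moves (no moves)
Reachable graph of Q (3 states):
  n0 = rec X. c.b.0\{a,c} + a.X has moves —a→ n0, —c→ n1
  n1 = b.0\{a,c} has moves —b→ n2
  n2 = 0\{a,c} has moves (no moves)
Coarsest stable partition (strong bisimilarity classes):
  B0 = {m0}
  B1 = {m1}
  B2 = {m2, n1}
  B3 = {m3, n2}
  B4 = {n0}
m0 ∈ B0, n0 ∈ B4 → different blocks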